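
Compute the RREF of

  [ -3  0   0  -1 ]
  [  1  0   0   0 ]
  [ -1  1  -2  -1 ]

[[1, 0, 0, 0], [0, 1, -2, 0], [0, 0, 0, 1]]

R1 ← -1/3·R1
  [  1  0   0  1/3 ]
  [  1  0   0    0 ]
  [ -1  1  -2   -1 ]
R2 ← R2 − R1
  [  1  0   0   1/3 ]
  [  0  0   0  -1/3 ]
  [ -1  1  -2    -1 ]
R3 ← R3 + R1
  [ 1  0   0   1/3 ]
  [ 0  0   0  -1/3 ]
  [ 0  1  -2  -2/3 ]
R2 <=> R3
  [ 1  0   0   1/3 ]
  [ 0  1  -2  -2/3 ]
  [ 0  0   0  -1/3 ]
R3 ← -3·R3
  [ 1  0   0   1/3 ]
  [ 0  1  -2  -2/3 ]
  [ 0  0   0     1 ]
R2 ← R2 + 2/3·R3
  [ 1  0   0  1/3 ]
  [ 0  1  -2    0 ]
  [ 0  0   0    1 ]
R1 ← R1 − 1/3·R3
  [ 1  0   0  0 ]
  [ 0  1  -2  0 ]
  [ 0  0   0  1 ]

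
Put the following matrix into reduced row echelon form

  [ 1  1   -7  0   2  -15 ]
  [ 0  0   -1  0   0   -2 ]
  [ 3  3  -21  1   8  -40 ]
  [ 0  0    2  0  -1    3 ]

[[1, 1, 0, 0, 0, -3], [0, 0, 1, 0, 0, 2], [0, 0, 0, 1, 0, 3], [0, 0, 0, 0, 1, 1]]

ρ3 -> ρ3 − 3·ρ1
  [ 1  1  -7  0   2  -15 ]
  [ 0  0  -1  0   0   -2 ]
  [ 0  0   0  1   2    5 ]
  [ 0  0   2  0  -1    3 ]
ρ2 -> -1·ρ2
  [ 1  1  -7  0   2  -15 ]
  [ 0  0   1  0   0    2 ]
  [ 0  0   0  1   2    5 ]
  [ 0  0   2  0  -1    3 ]
ρ4 -> ρ4 − 2·ρ2
  [ 1  1  -7  0   2  -15 ]
  [ 0  0   1  0   0    2 ]
  [ 0  0   0  1   2    5 ]
  [ 0  0   0  0  -1   -1 ]
ρ4 -> -1·ρ4
  [ 1  1  -7  0  2  -15 ]
  [ 0  0   1  0  0    2 ]
  [ 0  0   0  1  2    5 ]
  [ 0  0   0  0  1    1 ]
ρ3 -> ρ3 − 2·ρ4
  [ 1  1  -7  0  2  -15 ]
  [ 0  0   1  0  0    2 ]
  [ 0  0   0  1  0    3 ]
  [ 0  0   0  0  1    1 ]
ρ1 -> ρ1 − 2·ρ4
  [ 1  1  -7  0  0  -17 ]
  [ 0  0   1  0  0    2 ]
  [ 0  0   0  1  0    3 ]
  [ 0  0   0  0  1    1 ]
ρ1 -> ρ1 + 7·ρ2
  [ 1  1  0  0  0  -3 ]
  [ 0  0  1  0  0   2 ]
  [ 0  0  0  1  0   3 ]
  [ 0  0  0  0  1   1 ]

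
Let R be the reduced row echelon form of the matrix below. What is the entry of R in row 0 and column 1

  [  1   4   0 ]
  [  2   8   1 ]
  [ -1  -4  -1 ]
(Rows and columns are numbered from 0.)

ρ2 -> ρ2 − 2·ρ1
  [  1   4   0 ]
  [  0   0   1 ]
  [ -1  -4  -1 ]
ρ3 -> ρ3 + ρ1
  [ 1  4   0 ]
  [ 0  0   1 ]
  [ 0  0  -1 ]
ρ3 -> ρ3 + ρ2
  [ 1  4  0 ]
  [ 0  0  1 ]
  [ 0  0  0 ]

4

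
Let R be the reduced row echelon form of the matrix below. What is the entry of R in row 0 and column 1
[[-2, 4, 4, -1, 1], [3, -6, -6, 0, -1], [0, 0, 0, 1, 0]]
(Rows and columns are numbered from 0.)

-2

R1 := -1/2·R1
  [ 1  -2  -2  1/2  -1/2 ]
  [ 3  -6  -6    0    -1 ]
  [ 0   0   0    1     0 ]
R2 := R2 − 3·R1
  [ 1  -2  -2   1/2  -1/2 ]
  [ 0   0   0  -3/2   1/2 ]
  [ 0   0   0     1     0 ]
R2 := -2/3·R2
  [ 1  -2  -2  1/2  -1/2 ]
  [ 0   0   0    1  -1/3 ]
  [ 0   0   0    1     0 ]
R3 := R3 − R2
  [ 1  -2  -2  1/2  -1/2 ]
  [ 0   0   0    1  -1/3 ]
  [ 0   0   0    0   1/3 ]
R3 := 3·R3
  [ 1  -2  -2  1/2  -1/2 ]
  [ 0   0   0    1  -1/3 ]
  [ 0   0   0    0     1 ]
R2 := R2 + 1/3·R3
  [ 1  -2  -2  1/2  -1/2 ]
  [ 0   0   0    1     0 ]
  [ 0   0   0    0     1 ]
R1 := R1 + 1/2·R3
  [ 1  -2  -2  1/2  0 ]
  [ 0   0   0    1  0 ]
  [ 0   0   0    0  1 ]
R1 := R1 − 1/2·R2
  [ 1  -2  -2  0  0 ]
  [ 0   0   0  1  0 ]
  [ 0   0   0  0  1 ]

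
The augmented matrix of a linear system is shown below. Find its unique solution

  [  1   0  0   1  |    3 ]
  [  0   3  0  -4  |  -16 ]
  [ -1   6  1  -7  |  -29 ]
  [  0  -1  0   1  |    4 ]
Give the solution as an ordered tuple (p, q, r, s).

(-1, 0, -2, 4)

Add ρ1 to ρ3.
  [ 1   0  0   1  |    3 ]
  [ 0   3  0  -4  |  -16 ]
  [ 0   6  1  -6  |  -26 ]
  [ 0  -1  0   1  |    4 ]
Multiply ρ2 by 1/3.
  [ 1   0  0     1  |      3 ]
  [ 0   1  0  -4/3  |  -16/3 ]
  [ 0   6  1    -6  |    -26 ]
  [ 0  -1  0     1  |      4 ]
Subtract 6 times ρ2 from ρ3.
  [ 1   0  0     1  |      3 ]
  [ 0   1  0  -4/3  |  -16/3 ]
  [ 0   0  1     2  |      6 ]
  [ 0  -1  0     1  |      4 ]
Add ρ2 to ρ4.
  [ 1  0  0     1  |      3 ]
  [ 0  1  0  -4/3  |  -16/3 ]
  [ 0  0  1     2  |      6 ]
  [ 0  0  0  -1/3  |   -4/3 ]
Multiply ρ4 by -3.
  [ 1  0  0     1  |      3 ]
  [ 0  1  0  -4/3  |  -16/3 ]
  [ 0  0  1     2  |      6 ]
  [ 0  0  0     1  |      4 ]
Subtract 2 times ρ4 from ρ3.
  [ 1  0  0     1  |      3 ]
  [ 0  1  0  -4/3  |  -16/3 ]
  [ 0  0  1     0  |     -2 ]
  [ 0  0  0     1  |      4 ]
Add 4/3 times ρ4 to ρ2.
  [ 1  0  0  1  |   3 ]
  [ 0  1  0  0  |   0 ]
  [ 0  0  1  0  |  -2 ]
  [ 0  0  0  1  |   4 ]
Subtract ρ4 from ρ1.
  [ 1  0  0  0  |  -1 ]
  [ 0  1  0  0  |   0 ]
  [ 0  0  1  0  |  -2 ]
  [ 0  0  0  1  |   4 ]
Reading off the last column: p = -1, q = 0, r = -2, s = 4.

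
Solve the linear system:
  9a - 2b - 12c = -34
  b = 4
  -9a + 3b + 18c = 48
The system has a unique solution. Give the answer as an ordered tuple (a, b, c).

Form the augmented matrix and row-reduce:
  [  9  -2  -12  |  -34 ]
  [  0   1    0  |    4 ]
  [ -9   3   18  |   48 ]
R1 ← 1/9·R1
  [  1  -2/9  -4/3  |  -34/9 ]
  [  0     1     0  |      4 ]
  [ -9     3    18  |     48 ]
R3 ← R3 + 9·R1
  [ 1  -2/9  -4/3  |  -34/9 ]
  [ 0     1     0  |      4 ]
  [ 0     1     6  |     14 ]
R3 ← R3 − R2
  [ 1  -2/9  -4/3  |  -34/9 ]
  [ 0     1     0  |      4 ]
  [ 0     0     6  |     10 ]
R3 ← 1/6·R3
  [ 1  -2/9  -4/3  |  -34/9 ]
  [ 0     1     0  |      4 ]
  [ 0     0     1  |    5/3 ]
R1 ← R1 + 4/3·R3
  [ 1  -2/9  0  |  -14/9 ]
  [ 0     1  0  |      4 ]
  [ 0     0  1  |    5/3 ]
R1 ← R1 + 2/9·R2
  [ 1  0  0  |  -2/3 ]
  [ 0  1  0  |     4 ]
  [ 0  0  1  |   5/3 ]
Reading off the last column: a = -2/3, b = 4, c = 5/3.

(-2/3, 4, 5/3)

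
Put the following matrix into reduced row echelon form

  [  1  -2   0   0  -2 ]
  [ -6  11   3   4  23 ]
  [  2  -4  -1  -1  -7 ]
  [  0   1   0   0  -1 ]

[[1, 0, 0, 0, -4], [0, 1, 0, 0, -1], [0, 0, 1, 0, 2], [0, 0, 0, 1, 1]]

Add 6 times R1 to R2.
  [ 1  -2   0   0  -2 ]
  [ 0  -1   3   4  11 ]
  [ 2  -4  -1  -1  -7 ]
  [ 0   1   0   0  -1 ]
Subtract 2 times R1 from R3.
  [ 1  -2   0   0  -2 ]
  [ 0  -1   3   4  11 ]
  [ 0   0  -1  -1  -3 ]
  [ 0   1   0   0  -1 ]
Multiply R2 by -1.
  [ 1  -2   0   0   -2 ]
  [ 0   1  -3  -4  -11 ]
  [ 0   0  -1  -1   -3 ]
  [ 0   1   0   0   -1 ]
Subtract R2 from R4.
  [ 1  -2   0   0   -2 ]
  [ 0   1  -3  -4  -11 ]
  [ 0   0  -1  -1   -3 ]
  [ 0   0   3   4   10 ]
Multiply R3 by -1.
  [ 1  -2   0   0   -2 ]
  [ 0   1  -3  -4  -11 ]
  [ 0   0   1   1    3 ]
  [ 0   0   3   4   10 ]
Subtract 3 times R3 from R4.
  [ 1  -2   0   0   -2 ]
  [ 0   1  -3  -4  -11 ]
  [ 0   0   1   1    3 ]
  [ 0   0   0   1    1 ]
Subtract R4 from R3.
  [ 1  -2   0   0   -2 ]
  [ 0   1  -3  -4  -11 ]
  [ 0   0   1   0    2 ]
  [ 0   0   0   1    1 ]
Add 4 times R4 to R2.
  [ 1  -2   0  0  -2 ]
  [ 0   1  -3  0  -7 ]
  [ 0   0   1  0   2 ]
  [ 0   0   0  1   1 ]
Add 3 times R3 to R2.
  [ 1  -2  0  0  -2 ]
  [ 0   1  0  0  -1 ]
  [ 0   0  1  0   2 ]
  [ 0   0  0  1   1 ]
Add 2 times R2 to R1.
  [ 1  0  0  0  -4 ]
  [ 0  1  0  0  -1 ]
  [ 0  0  1  0   2 ]
  [ 0  0  0  1   1 ]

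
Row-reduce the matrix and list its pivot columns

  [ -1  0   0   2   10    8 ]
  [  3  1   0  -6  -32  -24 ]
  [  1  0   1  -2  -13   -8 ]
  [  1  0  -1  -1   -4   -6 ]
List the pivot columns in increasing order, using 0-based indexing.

0, 1, 2, 3

r1 -> -1·r1
r2 -> r2 − 3·r1
r3 -> r3 − r1
r4 -> r4 − r1
r4 -> r4 + r3
r1 -> r1 + 2·r4
Pivot columns are the columns containing a leading 1.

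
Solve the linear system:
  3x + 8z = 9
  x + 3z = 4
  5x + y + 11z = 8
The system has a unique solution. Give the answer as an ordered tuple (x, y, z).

(-5, 0, 3)

Form the augmented matrix and row-reduce:
  [ 3  0   8  |  9 ]
  [ 1  0   3  |  4 ]
  [ 5  1  11  |  8 ]
R1 -> 1/3·R1
  [ 1  0  8/3  |  3 ]
  [ 1  0    3  |  4 ]
  [ 5  1   11  |  8 ]
R2 -> R2 − R1
  [ 1  0  8/3  |  3 ]
  [ 0  0  1/3  |  1 ]
  [ 5  1   11  |  8 ]
R3 -> R3 − 5·R1
  [ 1  0   8/3  |   3 ]
  [ 0  0   1/3  |   1 ]
  [ 0  1  -7/3  |  -7 ]
R2 ↔ R3
  [ 1  0   8/3  |   3 ]
  [ 0  1  -7/3  |  -7 ]
  [ 0  0   1/3  |   1 ]
R3 -> 3·R3
  [ 1  0   8/3  |   3 ]
  [ 0  1  -7/3  |  -7 ]
  [ 0  0     1  |   3 ]
R2 -> R2 + 7/3·R3
  [ 1  0  8/3  |  3 ]
  [ 0  1    0  |  0 ]
  [ 0  0    1  |  3 ]
R1 -> R1 − 8/3·R3
  [ 1  0  0  |  -5 ]
  [ 0  1  0  |   0 ]
  [ 0  0  1  |   3 ]
Reading off the last column: x = -5, y = 0, z = 3.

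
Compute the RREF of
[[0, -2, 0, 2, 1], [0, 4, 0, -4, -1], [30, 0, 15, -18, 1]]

[[1, 0, 1/2, -3/5, 0], [0, 1, 0, -1, 0], [0, 0, 0, 0, 1]]

Swap R1 and R3.
  [ 30   0  15  -18   1 ]
  [  0   4   0   -4  -1 ]
  [  0  -2   0    2   1 ]
Multiply R1 by 1/30.
  [ 1   0  1/2  -3/5  1/30 ]
  [ 0   4    0    -4    -1 ]
  [ 0  -2    0     2     1 ]
Multiply R2 by 1/4.
  [ 1   0  1/2  -3/5  1/30 ]
  [ 0   1    0    -1  -1/4 ]
  [ 0  -2    0     2     1 ]
Add 2 times R2 to R3.
  [ 1  0  1/2  -3/5  1/30 ]
  [ 0  1    0    -1  -1/4 ]
  [ 0  0    0     0   1/2 ]
Multiply R3 by 2.
  [ 1  0  1/2  -3/5  1/30 ]
  [ 0  1    0    -1  -1/4 ]
  [ 0  0    0     0     1 ]
Add 1/4 times R3 to R2.
  [ 1  0  1/2  -3/5  1/30 ]
  [ 0  1    0    -1     0 ]
  [ 0  0    0     0     1 ]
Subtract 1/30 times R3 from R1.
  [ 1  0  1/2  -3/5  0 ]
  [ 0  1    0    -1  0 ]
  [ 0  0    0     0  1 ]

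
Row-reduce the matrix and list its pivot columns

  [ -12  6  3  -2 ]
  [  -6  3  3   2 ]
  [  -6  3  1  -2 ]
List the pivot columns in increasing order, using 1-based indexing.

1, 3

ρ1 → -1/12·ρ1
  [  1  -1/2  -1/4  1/6 ]
  [ -6     3     3    2 ]
  [ -6     3     1   -2 ]
ρ2 → ρ2 + 6·ρ1
  [  1  -1/2  -1/4  1/6 ]
  [  0     0   3/2    3 ]
  [ -6     3     1   -2 ]
ρ3 → ρ3 + 6·ρ1
  [ 1  -1/2  -1/4  1/6 ]
  [ 0     0   3/2    3 ]
  [ 0     0  -1/2   -1 ]
ρ2 → 2/3·ρ2
  [ 1  -1/2  -1/4  1/6 ]
  [ 0     0     1    2 ]
  [ 0     0  -1/2   -1 ]
ρ3 → ρ3 + 1/2·ρ2
  [ 1  -1/2  -1/4  1/6 ]
  [ 0     0     1    2 ]
  [ 0     0     0    0 ]
ρ1 → ρ1 + 1/4·ρ2
  [ 1  -1/2  0  2/3 ]
  [ 0     0  1    2 ]
  [ 0     0  0    0 ]
Pivot columns are the columns containing a leading 1.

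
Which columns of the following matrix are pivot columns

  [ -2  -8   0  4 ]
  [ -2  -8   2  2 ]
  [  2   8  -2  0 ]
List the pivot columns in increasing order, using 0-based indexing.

0, 2, 3

R1 → -1/2·R1
R2 → R2 + 2·R1
R3 → R3 − 2·R1
R2 → 1/2·R2
R3 → R3 + 2·R2
R3 → 1/2·R3
R2 → R2 + R3
R1 → R1 + 2·R3
Pivot columns are the columns containing a leading 1.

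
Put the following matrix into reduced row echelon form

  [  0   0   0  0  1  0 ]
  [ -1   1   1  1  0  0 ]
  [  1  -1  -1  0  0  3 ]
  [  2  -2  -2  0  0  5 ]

R1 <-> R2
  [ -1   1   1  1  0  0 ]
  [  0   0   0  0  1  0 ]
  [  1  -1  -1  0  0  3 ]
  [  2  -2  -2  0  0  5 ]
R1 ← -1·R1
  [ 1  -1  -1  -1  0  0 ]
  [ 0   0   0   0  1  0 ]
  [ 1  -1  -1   0  0  3 ]
  [ 2  -2  -2   0  0  5 ]
R3 ← R3 − R1
  [ 1  -1  -1  -1  0  0 ]
  [ 0   0   0   0  1  0 ]
  [ 0   0   0   1  0  3 ]
  [ 2  -2  -2   0  0  5 ]
R4 ← R4 − 2·R1
  [ 1  -1  -1  -1  0  0 ]
  [ 0   0   0   0  1  0 ]
  [ 0   0   0   1  0  3 ]
  [ 0   0   0   2  0  5 ]
R2 <-> R3
  [ 1  -1  -1  -1  0  0 ]
  [ 0   0   0   1  0  3 ]
  [ 0   0   0   0  1  0 ]
  [ 0   0   0   2  0  5 ]
R4 ← R4 − 2·R2
  [ 1  -1  -1  -1  0   0 ]
  [ 0   0   0   1  0   3 ]
  [ 0   0   0   0  1   0 ]
  [ 0   0   0   0  0  -1 ]
R4 ← -1·R4
  [ 1  -1  -1  -1  0  0 ]
  [ 0   0   0   1  0  3 ]
  [ 0   0   0   0  1  0 ]
  [ 0   0   0   0  0  1 ]
R2 ← R2 − 3·R4
  [ 1  -1  -1  -1  0  0 ]
  [ 0   0   0   1  0  0 ]
  [ 0   0   0   0  1  0 ]
  [ 0   0   0   0  0  1 ]
R1 ← R1 + R2
  [ 1  -1  -1  0  0  0 ]
  [ 0   0   0  1  0  0 ]
  [ 0   0   0  0  1  0 ]
  [ 0   0   0  0  0  1 ]

[[1, -1, -1, 0, 0, 0], [0, 0, 0, 1, 0, 0], [0, 0, 0, 0, 1, 0], [0, 0, 0, 0, 0, 1]]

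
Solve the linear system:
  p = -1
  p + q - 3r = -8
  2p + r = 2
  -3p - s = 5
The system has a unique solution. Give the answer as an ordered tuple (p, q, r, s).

Form the augmented matrix and row-reduce:
  [  1  0   0   0  |  -1 ]
  [  1  1  -3   0  |  -8 ]
  [  2  0   1   0  |   2 ]
  [ -3  0   0  -1  |   5 ]
R2 ← R2 − R1
R3 ← R3 − 2·R1
R4 ← R4 + 3·R1
R4 ← -1·R4
R2 ← R2 + 3·R3
Reading off the last column: p = -1, q = 5, r = 4, s = -2.

(-1, 5, 4, -2)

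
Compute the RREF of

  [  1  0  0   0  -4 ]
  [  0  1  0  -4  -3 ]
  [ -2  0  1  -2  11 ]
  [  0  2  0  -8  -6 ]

R3 ← R3 + 2·R1
  [ 1  0  0   0  -4 ]
  [ 0  1  0  -4  -3 ]
  [ 0  0  1  -2   3 ]
  [ 0  2  0  -8  -6 ]
R4 ← R4 − 2·R2
  [ 1  0  0   0  -4 ]
  [ 0  1  0  -4  -3 ]
  [ 0  0  1  -2   3 ]
  [ 0  0  0   0   0 ]

[[1, 0, 0, 0, -4], [0, 1, 0, -4, -3], [0, 0, 1, -2, 3], [0, 0, 0, 0, 0]]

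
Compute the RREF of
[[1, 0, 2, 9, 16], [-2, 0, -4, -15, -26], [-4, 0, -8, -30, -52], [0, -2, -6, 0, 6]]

[[1, 0, 2, 0, -2], [0, 1, 3, 0, -3], [0, 0, 0, 1, 2], [0, 0, 0, 0, 0]]

R2 → R2 + 2·R1
R3 → R3 + 4·R1
R2 <-> R4
R2 → -1/2·R2
R3 → 1/6·R3
R4 → R4 − 3·R3
R1 → R1 − 9·R3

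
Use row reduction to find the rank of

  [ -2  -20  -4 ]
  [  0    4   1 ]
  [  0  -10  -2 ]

ρ1 ← -1/2·ρ1
  [ 1   10   2 ]
  [ 0    4   1 ]
  [ 0  -10  -2 ]
ρ2 ← 1/4·ρ2
  [ 1   10    2 ]
  [ 0    1  1/4 ]
  [ 0  -10   -2 ]
ρ3 ← ρ3 + 10·ρ2
  [ 1  10    2 ]
  [ 0   1  1/4 ]
  [ 0   0  1/2 ]
ρ3 ← 2·ρ3
  [ 1  10    2 ]
  [ 0   1  1/4 ]
  [ 0   0    1 ]
ρ2 ← ρ2 − 1/4·ρ3
  [ 1  10  2 ]
  [ 0   1  0 ]
  [ 0   0  1 ]
ρ1 ← ρ1 − 2·ρ3
  [ 1  10  0 ]
  [ 0   1  0 ]
  [ 0   0  1 ]
ρ1 ← ρ1 − 10·ρ2
  [ 1  0  0 ]
  [ 0  1  0 ]
  [ 0  0  1 ]
The reduced form has 3 nonzero rows.

rank = 3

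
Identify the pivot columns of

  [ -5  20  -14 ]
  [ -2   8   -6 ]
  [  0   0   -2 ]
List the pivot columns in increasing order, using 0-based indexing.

0, 2

r1 -> -1/5·r1
  [  1  -4  14/5 ]
  [ -2   8    -6 ]
  [  0   0    -2 ]
r2 -> r2 + 2·r1
  [ 1  -4  14/5 ]
  [ 0   0  -2/5 ]
  [ 0   0    -2 ]
r2 -> -5/2·r2
  [ 1  -4  14/5 ]
  [ 0   0     1 ]
  [ 0   0    -2 ]
r3 -> r3 + 2·r2
  [ 1  -4  14/5 ]
  [ 0   0     1 ]
  [ 0   0     0 ]
r1 -> r1 − 14/5·r2
  [ 1  -4  0 ]
  [ 0   0  1 ]
  [ 0   0  0 ]
Pivot columns are the columns containing a leading 1.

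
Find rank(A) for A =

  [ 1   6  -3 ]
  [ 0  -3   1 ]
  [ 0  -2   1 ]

R2 := -1/3·R2
  [ 1   6    -3 ]
  [ 0   1  -1/3 ]
  [ 0  -2     1 ]
R3 := R3 + 2·R2
  [ 1  6    -3 ]
  [ 0  1  -1/3 ]
  [ 0  0   1/3 ]
R3 := 3·R3
  [ 1  6    -3 ]
  [ 0  1  -1/3 ]
  [ 0  0     1 ]
R2 := R2 + 1/3·R3
  [ 1  6  -3 ]
  [ 0  1   0 ]
  [ 0  0   1 ]
R1 := R1 + 3·R3
  [ 1  6  0 ]
  [ 0  1  0 ]
  [ 0  0  1 ]
R1 := R1 − 6·R2
  [ 1  0  0 ]
  [ 0  1  0 ]
  [ 0  0  1 ]
The reduced form has 3 nonzero rows.

rank = 3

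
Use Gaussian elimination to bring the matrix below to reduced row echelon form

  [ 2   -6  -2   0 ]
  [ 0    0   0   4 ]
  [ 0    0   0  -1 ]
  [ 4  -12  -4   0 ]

R1 -> 1/2·R1
R4 -> R4 − 4·R1
R2 -> 1/4·R2
R3 -> R3 + R2

[[1, -3, -1, 0], [0, 0, 0, 1], [0, 0, 0, 0], [0, 0, 0, 0]]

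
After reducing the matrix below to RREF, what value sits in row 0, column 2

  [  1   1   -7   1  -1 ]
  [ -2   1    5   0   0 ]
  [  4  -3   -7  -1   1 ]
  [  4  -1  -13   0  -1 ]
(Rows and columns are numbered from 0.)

-4

R2 -> R2 + 2·R1
  [ 1   1   -7   1  -1 ]
  [ 0   3   -9   2  -2 ]
  [ 4  -3   -7  -1   1 ]
  [ 4  -1  -13   0  -1 ]
R3 -> R3 − 4·R1
  [ 1   1   -7   1  -1 ]
  [ 0   3   -9   2  -2 ]
  [ 0  -7   21  -5   5 ]
  [ 4  -1  -13   0  -1 ]
R4 -> R4 − 4·R1
  [ 1   1  -7   1  -1 ]
  [ 0   3  -9   2  -2 ]
  [ 0  -7  21  -5   5 ]
  [ 0  -5  15  -4   3 ]
R2 -> 1/3·R2
  [ 1   1  -7    1    -1 ]
  [ 0   1  -3  2/3  -2/3 ]
  [ 0  -7  21   -5     5 ]
  [ 0  -5  15   -4     3 ]
R3 -> R3 + 7·R2
  [ 1   1  -7     1    -1 ]
  [ 0   1  -3   2/3  -2/3 ]
  [ 0   0   0  -1/3   1/3 ]
  [ 0  -5  15    -4     3 ]
R4 -> R4 + 5·R2
  [ 1  1  -7     1    -1 ]
  [ 0  1  -3   2/3  -2/3 ]
  [ 0  0   0  -1/3   1/3 ]
  [ 0  0   0  -2/3  -1/3 ]
R3 -> -3·R3
  [ 1  1  -7     1    -1 ]
  [ 0  1  -3   2/3  -2/3 ]
  [ 0  0   0     1    -1 ]
  [ 0  0   0  -2/3  -1/3 ]
R4 -> R4 + 2/3·R3
  [ 1  1  -7    1    -1 ]
  [ 0  1  -3  2/3  -2/3 ]
  [ 0  0   0    1    -1 ]
  [ 0  0   0    0    -1 ]
R4 -> -1·R4
  [ 1  1  -7    1    -1 ]
  [ 0  1  -3  2/3  -2/3 ]
  [ 0  0   0    1    -1 ]
  [ 0  0   0    0     1 ]
R3 -> R3 + R4
  [ 1  1  -7    1    -1 ]
  [ 0  1  -3  2/3  -2/3 ]
  [ 0  0   0    1     0 ]
  [ 0  0   0    0     1 ]
R2 -> R2 + 2/3·R4
  [ 1  1  -7    1  -1 ]
  [ 0  1  -3  2/3   0 ]
  [ 0  0   0    1   0 ]
  [ 0  0   0    0   1 ]
R1 -> R1 + R4
  [ 1  1  -7    1  0 ]
  [ 0  1  -3  2/3  0 ]
  [ 0  0   0    1  0 ]
  [ 0  0   0    0  1 ]
R2 -> R2 − 2/3·R3
  [ 1  1  -7  1  0 ]
  [ 0  1  -3  0  0 ]
  [ 0  0   0  1  0 ]
  [ 0  0   0  0  1 ]
R1 -> R1 − R3
  [ 1  1  -7  0  0 ]
  [ 0  1  -3  0  0 ]
  [ 0  0   0  1  0 ]
  [ 0  0   0  0  1 ]
R1 -> R1 − R2
  [ 1  0  -4  0  0 ]
  [ 0  1  -3  0  0 ]
  [ 0  0   0  1  0 ]
  [ 0  0   0  0  1 ]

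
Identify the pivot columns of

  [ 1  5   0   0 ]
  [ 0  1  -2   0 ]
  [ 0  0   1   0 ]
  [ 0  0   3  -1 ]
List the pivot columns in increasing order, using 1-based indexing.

r4 := r4 − 3·r3
  [ 1  5   0   0 ]
  [ 0  1  -2   0 ]
  [ 0  0   1   0 ]
  [ 0  0   0  -1 ]
r4 := -1·r4
  [ 1  5   0  0 ]
  [ 0  1  -2  0 ]
  [ 0  0   1  0 ]
  [ 0  0   0  1 ]
r2 := r2 + 2·r3
  [ 1  5  0  0 ]
  [ 0  1  0  0 ]
  [ 0  0  1  0 ]
  [ 0  0  0  1 ]
r1 := r1 − 5·r2
  [ 1  0  0  0 ]
  [ 0  1  0  0 ]
  [ 0  0  1  0 ]
  [ 0  0  0  1 ]
Pivot columns are the columns containing a leading 1.

1, 2, 3, 4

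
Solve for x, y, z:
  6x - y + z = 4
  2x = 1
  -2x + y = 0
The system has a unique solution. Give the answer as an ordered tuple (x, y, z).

(1/2, 1, 2)

Form the augmented matrix and row-reduce:
  [  6  -1  1  |  4 ]
  [  2   0  0  |  1 ]
  [ -2   1  0  |  0 ]
R1 -> 1/6·R1
  [  1  -1/6  1/6  |  2/3 ]
  [  2     0    0  |    1 ]
  [ -2     1    0  |    0 ]
R2 -> R2 − 2·R1
  [  1  -1/6   1/6  |   2/3 ]
  [  0   1/3  -1/3  |  -1/3 ]
  [ -2     1     0  |     0 ]
R3 -> R3 + 2·R1
  [ 1  -1/6   1/6  |   2/3 ]
  [ 0   1/3  -1/3  |  -1/3 ]
  [ 0   2/3   1/3  |   4/3 ]
R2 -> 3·R2
  [ 1  -1/6  1/6  |  2/3 ]
  [ 0     1   -1  |   -1 ]
  [ 0   2/3  1/3  |  4/3 ]
R3 -> R3 − 2/3·R2
  [ 1  -1/6  1/6  |  2/3 ]
  [ 0     1   -1  |   -1 ]
  [ 0     0    1  |    2 ]
R2 -> R2 + R3
  [ 1  -1/6  1/6  |  2/3 ]
  [ 0     1    0  |    1 ]
  [ 0     0    1  |    2 ]
R1 -> R1 − 1/6·R3
  [ 1  -1/6  0  |  1/3 ]
  [ 0     1  0  |    1 ]
  [ 0     0  1  |    2 ]
R1 -> R1 + 1/6·R2
  [ 1  0  0  |  1/2 ]
  [ 0  1  0  |    1 ]
  [ 0  0  1  |    2 ]
Reading off the last column: x = 1/2, y = 1, z = 2.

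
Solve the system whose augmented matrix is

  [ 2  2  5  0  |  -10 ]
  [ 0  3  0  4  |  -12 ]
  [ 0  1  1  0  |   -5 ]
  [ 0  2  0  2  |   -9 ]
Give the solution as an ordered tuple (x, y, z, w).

ρ1 → 1/2·ρ1
  [ 1  1  5/2  0  |   -5 ]
  [ 0  3    0  4  |  -12 ]
  [ 0  1    1  0  |   -5 ]
  [ 0  2    0  2  |   -9 ]
ρ2 → 1/3·ρ2
  [ 1  1  5/2    0  |  -5 ]
  [ 0  1    0  4/3  |  -4 ]
  [ 0  1    1    0  |  -5 ]
  [ 0  2    0    2  |  -9 ]
ρ3 → ρ3 − ρ2
  [ 1  1  5/2     0  |  -5 ]
  [ 0  1    0   4/3  |  -4 ]
  [ 0  0    1  -4/3  |  -1 ]
  [ 0  2    0     2  |  -9 ]
ρ4 → ρ4 − 2·ρ2
  [ 1  1  5/2     0  |  -5 ]
  [ 0  1    0   4/3  |  -4 ]
  [ 0  0    1  -4/3  |  -1 ]
  [ 0  0    0  -2/3  |  -1 ]
ρ4 → -3/2·ρ4
  [ 1  1  5/2     0  |   -5 ]
  [ 0  1    0   4/3  |   -4 ]
  [ 0  0    1  -4/3  |   -1 ]
  [ 0  0    0     1  |  3/2 ]
ρ3 → ρ3 + 4/3·ρ4
  [ 1  1  5/2    0  |   -5 ]
  [ 0  1    0  4/3  |   -4 ]
  [ 0  0    1    0  |    1 ]
  [ 0  0    0    1  |  3/2 ]
ρ2 → ρ2 − 4/3·ρ4
  [ 1  1  5/2  0  |   -5 ]
  [ 0  1    0  0  |   -6 ]
  [ 0  0    1  0  |    1 ]
  [ 0  0    0  1  |  3/2 ]
ρ1 → ρ1 − 5/2·ρ3
  [ 1  1  0  0  |  -15/2 ]
  [ 0  1  0  0  |     -6 ]
  [ 0  0  1  0  |      1 ]
  [ 0  0  0  1  |    3/2 ]
ρ1 → ρ1 − ρ2
  [ 1  0  0  0  |  -3/2 ]
  [ 0  1  0  0  |    -6 ]
  [ 0  0  1  0  |     1 ]
  [ 0  0  0  1  |   3/2 ]
Reading off the last column: x = -3/2, y = -6, z = 1, w = 3/2.

(-3/2, -6, 1, 3/2)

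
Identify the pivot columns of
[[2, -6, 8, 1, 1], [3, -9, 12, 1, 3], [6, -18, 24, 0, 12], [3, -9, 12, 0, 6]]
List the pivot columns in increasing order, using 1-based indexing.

1, 4

ρ1 -> 1/2·ρ1
  [ 1   -3   4  1/2  1/2 ]
  [ 3   -9  12    1    3 ]
  [ 6  -18  24    0   12 ]
  [ 3   -9  12    0    6 ]
ρ2 -> ρ2 − 3·ρ1
  [ 1   -3   4   1/2  1/2 ]
  [ 0    0   0  -1/2  3/2 ]
  [ 6  -18  24     0   12 ]
  [ 3   -9  12     0    6 ]
ρ3 -> ρ3 − 6·ρ1
  [ 1  -3   4   1/2  1/2 ]
  [ 0   0   0  -1/2  3/2 ]
  [ 0   0   0    -3    9 ]
  [ 3  -9  12     0    6 ]
ρ4 -> ρ4 − 3·ρ1
  [ 1  -3  4   1/2  1/2 ]
  [ 0   0  0  -1/2  3/2 ]
  [ 0   0  0    -3    9 ]
  [ 0   0  0  -3/2  9/2 ]
ρ2 -> -2·ρ2
  [ 1  -3  4   1/2  1/2 ]
  [ 0   0  0     1   -3 ]
  [ 0   0  0    -3    9 ]
  [ 0   0  0  -3/2  9/2 ]
ρ3 -> ρ3 + 3·ρ2
  [ 1  -3  4   1/2  1/2 ]
  [ 0   0  0     1   -3 ]
  [ 0   0  0     0    0 ]
  [ 0   0  0  -3/2  9/2 ]
ρ4 -> ρ4 + 3/2·ρ2
  [ 1  -3  4  1/2  1/2 ]
  [ 0   0  0    1   -3 ]
  [ 0   0  0    0    0 ]
  [ 0   0  0    0    0 ]
ρ1 -> ρ1 − 1/2·ρ2
  [ 1  -3  4  0   2 ]
  [ 0   0  0  1  -3 ]
  [ 0   0  0  0   0 ]
  [ 0   0  0  0   0 ]
Pivot columns are the columns containing a leading 1.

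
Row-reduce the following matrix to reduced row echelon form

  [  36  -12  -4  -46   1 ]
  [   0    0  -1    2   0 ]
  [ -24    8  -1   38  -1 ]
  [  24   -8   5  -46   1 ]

r1 := 1/36·r1
  [   1  -1/3  -1/9  -23/18  1/36 ]
  [   0     0    -1       2     0 ]
  [ -24     8    -1      38    -1 ]
  [  24    -8     5     -46     1 ]
r3 := r3 + 24·r1
  [  1  -1/3   -1/9  -23/18  1/36 ]
  [  0     0     -1       2     0 ]
  [  0     0  -11/3    22/3  -1/3 ]
  [ 24    -8      5     -46     1 ]
r4 := r4 − 24·r1
  [ 1  -1/3   -1/9  -23/18  1/36 ]
  [ 0     0     -1       2     0 ]
  [ 0     0  -11/3    22/3  -1/3 ]
  [ 0     0   23/3   -46/3   1/3 ]
r2 := -1·r2
  [ 1  -1/3   -1/9  -23/18  1/36 ]
  [ 0     0      1      -2     0 ]
  [ 0     0  -11/3    22/3  -1/3 ]
  [ 0     0   23/3   -46/3   1/3 ]
r3 := r3 + 11/3·r2
  [ 1  -1/3  -1/9  -23/18  1/36 ]
  [ 0     0     1      -2     0 ]
  [ 0     0     0       0  -1/3 ]
  [ 0     0  23/3   -46/3   1/3 ]
r4 := r4 − 23/3·r2
  [ 1  -1/3  -1/9  -23/18  1/36 ]
  [ 0     0     1      -2     0 ]
  [ 0     0     0       0  -1/3 ]
  [ 0     0     0       0   1/3 ]
r3 := -3·r3
  [ 1  -1/3  -1/9  -23/18  1/36 ]
  [ 0     0     1      -2     0 ]
  [ 0     0     0       0     1 ]
  [ 0     0     0       0   1/3 ]
r4 := r4 − 1/3·r3
  [ 1  -1/3  -1/9  -23/18  1/36 ]
  [ 0     0     1      -2     0 ]
  [ 0     0     0       0     1 ]
  [ 0     0     0       0     0 ]
r1 := r1 − 1/36·r3
  [ 1  -1/3  -1/9  -23/18  0 ]
  [ 0     0     1      -2  0 ]
  [ 0     0     0       0  1 ]
  [ 0     0     0       0  0 ]
r1 := r1 + 1/9·r2
  [ 1  -1/3  0  -3/2  0 ]
  [ 0     0  1    -2  0 ]
  [ 0     0  0     0  1 ]
  [ 0     0  0     0  0 ]

[[1, -1/3, 0, -3/2, 0], [0, 0, 1, -2, 0], [0, 0, 0, 0, 1], [0, 0, 0, 0, 0]]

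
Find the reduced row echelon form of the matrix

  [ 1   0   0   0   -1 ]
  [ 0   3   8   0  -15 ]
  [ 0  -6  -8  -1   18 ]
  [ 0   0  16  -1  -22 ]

r2 ← 1/3·r2
r3 ← r3 + 6·r2
r3 ← 1/8·r3
r4 ← r4 − 16·r3
r3 ← r3 + 1/8·r4
r2 ← r2 − 8/3·r3

[[1, 0, 0, 0, -1], [0, 1, 0, 0, -5/3], [0, 0, 1, 0, -5/4], [0, 0, 0, 1, 2]]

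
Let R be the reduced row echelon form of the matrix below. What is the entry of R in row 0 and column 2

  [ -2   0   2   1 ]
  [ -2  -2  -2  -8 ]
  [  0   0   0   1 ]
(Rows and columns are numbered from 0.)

Multiply r1 by -1/2.
  [  1   0  -1  -1/2 ]
  [ -2  -2  -2    -8 ]
  [  0   0   0     1 ]
Add 2 times r1 to r2.
  [ 1   0  -1  -1/2 ]
  [ 0  -2  -4    -9 ]
  [ 0   0   0     1 ]
Multiply r2 by -1/2.
  [ 1  0  -1  -1/2 ]
  [ 0  1   2   9/2 ]
  [ 0  0   0     1 ]
Subtract 9/2 times r3 from r2.
  [ 1  0  -1  -1/2 ]
  [ 0  1   2     0 ]
  [ 0  0   0     1 ]
Add 1/2 times r3 to r1.
  [ 1  0  -1  0 ]
  [ 0  1   2  0 ]
  [ 0  0   0  1 ]

-1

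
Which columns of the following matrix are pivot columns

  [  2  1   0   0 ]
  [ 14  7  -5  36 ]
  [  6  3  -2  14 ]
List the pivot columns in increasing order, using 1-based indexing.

1, 3, 4

Multiply R1 by 1/2.
  [  1  1/2   0   0 ]
  [ 14    7  -5  36 ]
  [  6    3  -2  14 ]
Subtract 14 times R1 from R2.
  [ 1  1/2   0   0 ]
  [ 0    0  -5  36 ]
  [ 6    3  -2  14 ]
Subtract 6 times R1 from R3.
  [ 1  1/2   0   0 ]
  [ 0    0  -5  36 ]
  [ 0    0  -2  14 ]
Multiply R2 by -1/5.
  [ 1  1/2   0      0 ]
  [ 0    0   1  -36/5 ]
  [ 0    0  -2     14 ]
Add 2 times R2 to R3.
  [ 1  1/2  0      0 ]
  [ 0    0  1  -36/5 ]
  [ 0    0  0   -2/5 ]
Multiply R3 by -5/2.
  [ 1  1/2  0      0 ]
  [ 0    0  1  -36/5 ]
  [ 0    0  0      1 ]
Add 36/5 times R3 to R2.
  [ 1  1/2  0  0 ]
  [ 0    0  1  0 ]
  [ 0    0  0  1 ]
Pivot columns are the columns containing a leading 1.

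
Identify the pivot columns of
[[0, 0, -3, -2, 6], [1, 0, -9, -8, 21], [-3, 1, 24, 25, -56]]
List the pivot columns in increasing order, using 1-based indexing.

1, 2, 3

Swap R1 and R2.
  [  1  0  -9  -8   21 ]
  [  0  0  -3  -2    6 ]
  [ -3  1  24  25  -56 ]
Add 3 times R1 to R3.
  [ 1  0  -9  -8  21 ]
  [ 0  0  -3  -2   6 ]
  [ 0  1  -3   1   7 ]
Swap R2 and R3.
  [ 1  0  -9  -8  21 ]
  [ 0  1  -3   1   7 ]
  [ 0  0  -3  -2   6 ]
Multiply R3 by -1/3.
  [ 1  0  -9   -8  21 ]
  [ 0  1  -3    1   7 ]
  [ 0  0   1  2/3  -2 ]
Add 3 times R3 to R2.
  [ 1  0  -9   -8  21 ]
  [ 0  1   0    3   1 ]
  [ 0  0   1  2/3  -2 ]
Add 9 times R3 to R1.
  [ 1  0  0   -2   3 ]
  [ 0  1  0    3   1 ]
  [ 0  0  1  2/3  -2 ]
Pivot columns are the columns containing a leading 1.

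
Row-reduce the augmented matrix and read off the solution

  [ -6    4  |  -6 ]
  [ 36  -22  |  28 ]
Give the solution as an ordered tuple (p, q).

Multiply ρ1 by -1/6.
  [  1  -2/3  |   1 ]
  [ 36   -22  |  28 ]
Subtract 36 times ρ1 from ρ2.
  [ 1  -2/3  |   1 ]
  [ 0     2  |  -8 ]
Multiply ρ2 by 1/2.
  [ 1  -2/3  |   1 ]
  [ 0     1  |  -4 ]
Add 2/3 times ρ2 to ρ1.
  [ 1  0  |  -5/3 ]
  [ 0  1  |    -4 ]
Reading off the last column: p = -5/3, q = -4.

(-5/3, -4)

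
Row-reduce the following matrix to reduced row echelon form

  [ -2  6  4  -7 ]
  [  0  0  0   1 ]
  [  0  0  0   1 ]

[[1, -3, -2, 0], [0, 0, 0, 1], [0, 0, 0, 0]]

Multiply r1 by -1/2.
Subtract r2 from r3.
Subtract 7/2 times r2 from r1.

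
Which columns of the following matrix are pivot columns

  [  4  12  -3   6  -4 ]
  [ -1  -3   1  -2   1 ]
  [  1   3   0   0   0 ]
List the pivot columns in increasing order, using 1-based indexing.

1, 3, 5

ρ1 := 1/4·ρ1
  [  1   3  -3/4  3/2  -1 ]
  [ -1  -3     1   -2   1 ]
  [  1   3     0    0   0 ]
ρ2 := ρ2 + ρ1
  [ 1  3  -3/4   3/2  -1 ]
  [ 0  0   1/4  -1/2   0 ]
  [ 1  3     0     0   0 ]
ρ3 := ρ3 − ρ1
  [ 1  3  -3/4   3/2  -1 ]
  [ 0  0   1/4  -1/2   0 ]
  [ 0  0   3/4  -3/2   1 ]
ρ2 := 4·ρ2
  [ 1  3  -3/4   3/2  -1 ]
  [ 0  0     1    -2   0 ]
  [ 0  0   3/4  -3/2   1 ]
ρ3 := ρ3 − 3/4·ρ2
  [ 1  3  -3/4  3/2  -1 ]
  [ 0  0     1   -2   0 ]
  [ 0  0     0    0   1 ]
ρ1 := ρ1 + ρ3
  [ 1  3  -3/4  3/2  0 ]
  [ 0  0     1   -2  0 ]
  [ 0  0     0    0  1 ]
ρ1 := ρ1 + 3/4·ρ2
  [ 1  3  0   0  0 ]
  [ 0  0  1  -2  0 ]
  [ 0  0  0   0  1 ]
Pivot columns are the columns containing a leading 1.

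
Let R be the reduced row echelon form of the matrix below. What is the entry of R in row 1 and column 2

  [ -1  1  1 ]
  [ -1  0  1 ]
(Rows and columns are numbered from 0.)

0

ρ1 ← -1·ρ1
  [  1  -1  -1 ]
  [ -1   0   1 ]
ρ2 ← ρ2 + ρ1
  [ 1  -1  -1 ]
  [ 0  -1   0 ]
ρ2 ← -1·ρ2
  [ 1  -1  -1 ]
  [ 0   1   0 ]
ρ1 ← ρ1 + ρ2
  [ 1  0  -1 ]
  [ 0  1   0 ]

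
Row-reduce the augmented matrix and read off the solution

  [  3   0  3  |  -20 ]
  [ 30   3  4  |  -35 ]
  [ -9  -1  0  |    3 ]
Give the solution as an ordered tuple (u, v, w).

Multiply ρ1 by 1/3.
  [  1   0  1  |  -20/3 ]
  [ 30   3  4  |    -35 ]
  [ -9  -1  0  |      3 ]
Subtract 30 times ρ1 from ρ2.
  [  1   0    1  |  -20/3 ]
  [  0   3  -26  |    165 ]
  [ -9  -1    0  |      3 ]
Add 9 times ρ1 to ρ3.
  [ 1   0    1  |  -20/3 ]
  [ 0   3  -26  |    165 ]
  [ 0  -1    9  |    -57 ]
Multiply ρ2 by 1/3.
  [ 1   0      1  |  -20/3 ]
  [ 0   1  -26/3  |     55 ]
  [ 0  -1      9  |    -57 ]
Add ρ2 to ρ3.
  [ 1  0      1  |  -20/3 ]
  [ 0  1  -26/3  |     55 ]
  [ 0  0    1/3  |     -2 ]
Multiply ρ3 by 3.
  [ 1  0      1  |  -20/3 ]
  [ 0  1  -26/3  |     55 ]
  [ 0  0      1  |     -6 ]
Add 26/3 times ρ3 to ρ2.
  [ 1  0  1  |  -20/3 ]
  [ 0  1  0  |      3 ]
  [ 0  0  1  |     -6 ]
Subtract ρ3 from ρ1.
  [ 1  0  0  |  -2/3 ]
  [ 0  1  0  |     3 ]
  [ 0  0  1  |    -6 ]
Reading off the last column: u = -2/3, v = 3, w = -6.

(-2/3, 3, -6)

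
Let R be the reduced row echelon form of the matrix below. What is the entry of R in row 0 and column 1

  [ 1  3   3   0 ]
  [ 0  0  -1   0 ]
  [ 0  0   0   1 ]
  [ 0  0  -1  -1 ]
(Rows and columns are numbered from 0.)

R2 := -1·R2
  [ 1  3   3   0 ]
  [ 0  0   1   0 ]
  [ 0  0   0   1 ]
  [ 0  0  -1  -1 ]
R4 := R4 + R2
  [ 1  3  3   0 ]
  [ 0  0  1   0 ]
  [ 0  0  0   1 ]
  [ 0  0  0  -1 ]
R4 := R4 + R3
  [ 1  3  3  0 ]
  [ 0  0  1  0 ]
  [ 0  0  0  1 ]
  [ 0  0  0  0 ]
R1 := R1 − 3·R2
  [ 1  3  0  0 ]
  [ 0  0  1  0 ]
  [ 0  0  0  1 ]
  [ 0  0  0  0 ]

3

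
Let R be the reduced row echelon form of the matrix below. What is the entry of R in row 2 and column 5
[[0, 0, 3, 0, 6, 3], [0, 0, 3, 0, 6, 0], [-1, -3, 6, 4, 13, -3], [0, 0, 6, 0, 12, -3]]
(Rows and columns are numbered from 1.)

r1 ↔ r3
  [ -1  -3  6  4  13  -3 ]
  [  0   0  3  0   6   0 ]
  [  0   0  3  0   6   3 ]
  [  0   0  6  0  12  -3 ]
r1 -> -1·r1
  [ 1  3  -6  -4  -13   3 ]
  [ 0  0   3   0    6   0 ]
  [ 0  0   3   0    6   3 ]
  [ 0  0   6   0   12  -3 ]
r2 -> 1/3·r2
  [ 1  3  -6  -4  -13   3 ]
  [ 0  0   1   0    2   0 ]
  [ 0  0   3   0    6   3 ]
  [ 0  0   6   0   12  -3 ]
r3 -> r3 − 3·r2
  [ 1  3  -6  -4  -13   3 ]
  [ 0  0   1   0    2   0 ]
  [ 0  0   0   0    0   3 ]
  [ 0  0   6   0   12  -3 ]
r4 -> r4 − 6·r2
  [ 1  3  -6  -4  -13   3 ]
  [ 0  0   1   0    2   0 ]
  [ 0  0   0   0    0   3 ]
  [ 0  0   0   0    0  -3 ]
r3 -> 1/3·r3
  [ 1  3  -6  -4  -13   3 ]
  [ 0  0   1   0    2   0 ]
  [ 0  0   0   0    0   1 ]
  [ 0  0   0   0    0  -3 ]
r4 -> r4 + 3·r3
  [ 1  3  -6  -4  -13  3 ]
  [ 0  0   1   0    2  0 ]
  [ 0  0   0   0    0  1 ]
  [ 0  0   0   0    0  0 ]
r1 -> r1 − 3·r3
  [ 1  3  -6  -4  -13  0 ]
  [ 0  0   1   0    2  0 ]
  [ 0  0   0   0    0  1 ]
  [ 0  0   0   0    0  0 ]
r1 -> r1 + 6·r2
  [ 1  3  0  -4  -1  0 ]
  [ 0  0  1   0   2  0 ]
  [ 0  0  0   0   0  1 ]
  [ 0  0  0   0   0  0 ]

2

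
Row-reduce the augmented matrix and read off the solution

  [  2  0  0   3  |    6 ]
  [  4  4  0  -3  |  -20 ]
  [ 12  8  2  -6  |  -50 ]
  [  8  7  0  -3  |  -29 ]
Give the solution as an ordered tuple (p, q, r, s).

(-3, 1, 1, 4)

ρ1 ← 1/2·ρ1
  [  1  0  0  3/2  |    3 ]
  [  4  4  0   -3  |  -20 ]
  [ 12  8  2   -6  |  -50 ]
  [  8  7  0   -3  |  -29 ]
ρ2 ← ρ2 − 4·ρ1
  [  1  0  0  3/2  |    3 ]
  [  0  4  0   -9  |  -32 ]
  [ 12  8  2   -6  |  -50 ]
  [  8  7  0   -3  |  -29 ]
ρ3 ← ρ3 − 12·ρ1
  [ 1  0  0  3/2  |    3 ]
  [ 0  4  0   -9  |  -32 ]
  [ 0  8  2  -24  |  -86 ]
  [ 8  7  0   -3  |  -29 ]
ρ4 ← ρ4 − 8·ρ1
  [ 1  0  0  3/2  |    3 ]
  [ 0  4  0   -9  |  -32 ]
  [ 0  8  2  -24  |  -86 ]
  [ 0  7  0  -15  |  -53 ]
ρ2 ← 1/4·ρ2
  [ 1  0  0   3/2  |    3 ]
  [ 0  1  0  -9/4  |   -8 ]
  [ 0  8  2   -24  |  -86 ]
  [ 0  7  0   -15  |  -53 ]
ρ3 ← ρ3 − 8·ρ2
  [ 1  0  0   3/2  |    3 ]
  [ 0  1  0  -9/4  |   -8 ]
  [ 0  0  2    -6  |  -22 ]
  [ 0  7  0   -15  |  -53 ]
ρ4 ← ρ4 − 7·ρ2
  [ 1  0  0   3/2  |    3 ]
  [ 0  1  0  -9/4  |   -8 ]
  [ 0  0  2    -6  |  -22 ]
  [ 0  0  0   3/4  |    3 ]
ρ3 ← 1/2·ρ3
  [ 1  0  0   3/2  |    3 ]
  [ 0  1  0  -9/4  |   -8 ]
  [ 0  0  1    -3  |  -11 ]
  [ 0  0  0   3/4  |    3 ]
ρ4 ← 4/3·ρ4
  [ 1  0  0   3/2  |    3 ]
  [ 0  1  0  -9/4  |   -8 ]
  [ 0  0  1    -3  |  -11 ]
  [ 0  0  0     1  |    4 ]
ρ3 ← ρ3 + 3·ρ4
  [ 1  0  0   3/2  |   3 ]
  [ 0  1  0  -9/4  |  -8 ]
  [ 0  0  1     0  |   1 ]
  [ 0  0  0     1  |   4 ]
ρ2 ← ρ2 + 9/4·ρ4
  [ 1  0  0  3/2  |  3 ]
  [ 0  1  0    0  |  1 ]
  [ 0  0  1    0  |  1 ]
  [ 0  0  0    1  |  4 ]
ρ1 ← ρ1 − 3/2·ρ4
  [ 1  0  0  0  |  -3 ]
  [ 0  1  0  0  |   1 ]
  [ 0  0  1  0  |   1 ]
  [ 0  0  0  1  |   4 ]
Reading off the last column: p = -3, q = 1, r = 1, s = 4.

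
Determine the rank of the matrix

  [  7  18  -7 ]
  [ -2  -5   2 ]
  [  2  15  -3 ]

rank = 3

r1 := 1/7·r1
  [  1  18/7  -1 ]
  [ -2    -5   2 ]
  [  2    15  -3 ]
r2 := r2 + 2·r1
  [ 1  18/7  -1 ]
  [ 0   1/7   0 ]
  [ 2    15  -3 ]
r3 := r3 − 2·r1
  [ 1  18/7  -1 ]
  [ 0   1/7   0 ]
  [ 0  69/7  -1 ]
r2 := 7·r2
  [ 1  18/7  -1 ]
  [ 0     1   0 ]
  [ 0  69/7  -1 ]
r3 := r3 − 69/7·r2
  [ 1  18/7  -1 ]
  [ 0     1   0 ]
  [ 0     0  -1 ]
r3 := -1·r3
  [ 1  18/7  -1 ]
  [ 0     1   0 ]
  [ 0     0   1 ]
r1 := r1 + r3
  [ 1  18/7  0 ]
  [ 0     1  0 ]
  [ 0     0  1 ]
r1 := r1 − 18/7·r2
  [ 1  0  0 ]
  [ 0  1  0 ]
  [ 0  0  1 ]
The reduced form has 3 nonzero rows.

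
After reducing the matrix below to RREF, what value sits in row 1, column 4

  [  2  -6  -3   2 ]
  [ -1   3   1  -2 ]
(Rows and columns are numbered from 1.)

Multiply ρ1 by 1/2.
Add ρ1 to ρ2.
Multiply ρ2 by -2.
Add 3/2 times ρ2 to ρ1.

4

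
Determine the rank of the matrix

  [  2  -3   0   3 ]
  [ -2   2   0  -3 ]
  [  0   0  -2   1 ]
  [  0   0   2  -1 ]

rank = 3

Multiply R1 by 1/2.
Add 2 times R1 to R2.
Multiply R2 by -1.
Multiply R3 by -1/2.
Subtract 2 times R3 from R4.
Add 3/2 times R2 to R1.
The reduced form has 3 nonzero rows.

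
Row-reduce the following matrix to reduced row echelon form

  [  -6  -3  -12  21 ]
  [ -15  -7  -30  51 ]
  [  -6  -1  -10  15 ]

R1 -> -1/6·R1
  [   1  1/2    2  -7/2 ]
  [ -15   -7  -30    51 ]
  [  -6   -1  -10    15 ]
R2 -> R2 + 15·R1
  [  1  1/2    2  -7/2 ]
  [  0  1/2    0  -3/2 ]
  [ -6   -1  -10    15 ]
R3 -> R3 + 6·R1
  [ 1  1/2  2  -7/2 ]
  [ 0  1/2  0  -3/2 ]
  [ 0    2  2    -6 ]
R2 -> 2·R2
  [ 1  1/2  2  -7/2 ]
  [ 0    1  0    -3 ]
  [ 0    2  2    -6 ]
R3 -> R3 − 2·R2
  [ 1  1/2  2  -7/2 ]
  [ 0    1  0    -3 ]
  [ 0    0  2     0 ]
R3 -> 1/2·R3
  [ 1  1/2  2  -7/2 ]
  [ 0    1  0    -3 ]
  [ 0    0  1     0 ]
R1 -> R1 − 2·R3
  [ 1  1/2  0  -7/2 ]
  [ 0    1  0    -3 ]
  [ 0    0  1     0 ]
R1 -> R1 − 1/2·R2
  [ 1  0  0  -2 ]
  [ 0  1  0  -3 ]
  [ 0  0  1   0 ]

[[1, 0, 0, -2], [0, 1, 0, -3], [0, 0, 1, 0]]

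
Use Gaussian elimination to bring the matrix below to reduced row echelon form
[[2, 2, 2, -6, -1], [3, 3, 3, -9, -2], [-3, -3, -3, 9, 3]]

r1 → 1/2·r1
  [  1   1   1  -3  -1/2 ]
  [  3   3   3  -9    -2 ]
  [ -3  -3  -3   9     3 ]
r2 → r2 − 3·r1
  [  1   1   1  -3  -1/2 ]
  [  0   0   0   0  -1/2 ]
  [ -3  -3  -3   9     3 ]
r3 → r3 + 3·r1
  [ 1  1  1  -3  -1/2 ]
  [ 0  0  0   0  -1/2 ]
  [ 0  0  0   0   3/2 ]
r2 → -2·r2
  [ 1  1  1  -3  -1/2 ]
  [ 0  0  0   0     1 ]
  [ 0  0  0   0   3/2 ]
r3 → r3 − 3/2·r2
  [ 1  1  1  -3  -1/2 ]
  [ 0  0  0   0     1 ]
  [ 0  0  0   0     0 ]
r1 → r1 + 1/2·r2
  [ 1  1  1  -3  0 ]
  [ 0  0  0   0  1 ]
  [ 0  0  0   0  0 ]

[[1, 1, 1, -3, 0], [0, 0, 0, 0, 1], [0, 0, 0, 0, 0]]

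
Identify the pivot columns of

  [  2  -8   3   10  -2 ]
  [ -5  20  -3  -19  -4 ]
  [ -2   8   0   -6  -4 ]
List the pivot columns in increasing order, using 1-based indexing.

1, 3

ρ1 -> 1/2·ρ1
  [  1  -4  3/2    5  -1 ]
  [ -5  20   -3  -19  -4 ]
  [ -2   8    0   -6  -4 ]
ρ2 -> ρ2 + 5·ρ1
  [  1  -4  3/2   5  -1 ]
  [  0   0  9/2   6  -9 ]
  [ -2   8    0  -6  -4 ]
ρ3 -> ρ3 + 2·ρ1
  [ 1  -4  3/2  5  -1 ]
  [ 0   0  9/2  6  -9 ]
  [ 0   0    3  4  -6 ]
ρ2 -> 2/9·ρ2
  [ 1  -4  3/2    5  -1 ]
  [ 0   0    1  4/3  -2 ]
  [ 0   0    3    4  -6 ]
ρ3 -> ρ3 − 3·ρ2
  [ 1  -4  3/2    5  -1 ]
  [ 0   0    1  4/3  -2 ]
  [ 0   0    0    0   0 ]
ρ1 -> ρ1 − 3/2·ρ2
  [ 1  -4  0    3   2 ]
  [ 0   0  1  4/3  -2 ]
  [ 0   0  0    0   0 ]
Pivot columns are the columns containing a leading 1.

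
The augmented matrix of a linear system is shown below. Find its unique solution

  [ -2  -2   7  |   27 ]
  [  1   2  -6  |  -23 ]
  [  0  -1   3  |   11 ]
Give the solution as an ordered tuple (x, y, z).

(-1, -2, 3)

r1 → -1/2·r1
  [ 1   1  -7/2  |  -27/2 ]
  [ 1   2    -6  |    -23 ]
  [ 0  -1     3  |     11 ]
r2 → r2 − r1
  [ 1   1  -7/2  |  -27/2 ]
  [ 0   1  -5/2  |  -19/2 ]
  [ 0  -1     3  |     11 ]
r3 → r3 + r2
  [ 1  1  -7/2  |  -27/2 ]
  [ 0  1  -5/2  |  -19/2 ]
  [ 0  0   1/2  |    3/2 ]
r3 → 2·r3
  [ 1  1  -7/2  |  -27/2 ]
  [ 0  1  -5/2  |  -19/2 ]
  [ 0  0     1  |      3 ]
r2 → r2 + 5/2·r3
  [ 1  1  -7/2  |  -27/2 ]
  [ 0  1     0  |     -2 ]
  [ 0  0     1  |      3 ]
r1 → r1 + 7/2·r3
  [ 1  1  0  |  -3 ]
  [ 0  1  0  |  -2 ]
  [ 0  0  1  |   3 ]
r1 → r1 − r2
  [ 1  0  0  |  -1 ]
  [ 0  1  0  |  -2 ]
  [ 0  0  1  |   3 ]
Reading off the last column: x = -1, y = -2, z = 3.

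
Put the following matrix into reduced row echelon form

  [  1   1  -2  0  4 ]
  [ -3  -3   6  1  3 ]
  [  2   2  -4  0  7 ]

[[1, 1, -2, 0, 0], [0, 0, 0, 1, 0], [0, 0, 0, 0, 1]]

Add 3 times r1 to r2.
  [ 1  1  -2  0   4 ]
  [ 0  0   0  1  15 ]
  [ 2  2  -4  0   7 ]
Subtract 2 times r1 from r3.
  [ 1  1  -2  0   4 ]
  [ 0  0   0  1  15 ]
  [ 0  0   0  0  -1 ]
Multiply r3 by -1.
  [ 1  1  -2  0   4 ]
  [ 0  0   0  1  15 ]
  [ 0  0   0  0   1 ]
Subtract 15 times r3 from r2.
  [ 1  1  -2  0  4 ]
  [ 0  0   0  1  0 ]
  [ 0  0   0  0  1 ]
Subtract 4 times r3 from r1.
  [ 1  1  -2  0  0 ]
  [ 0  0   0  1  0 ]
  [ 0  0   0  0  1 ]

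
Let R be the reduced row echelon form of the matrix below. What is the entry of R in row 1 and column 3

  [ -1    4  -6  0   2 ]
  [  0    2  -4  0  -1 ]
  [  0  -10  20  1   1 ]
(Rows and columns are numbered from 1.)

R1 -> -1·R1
R2 -> 1/2·R2
R3 -> R3 + 10·R2
R1 -> R1 + 4·R2

-2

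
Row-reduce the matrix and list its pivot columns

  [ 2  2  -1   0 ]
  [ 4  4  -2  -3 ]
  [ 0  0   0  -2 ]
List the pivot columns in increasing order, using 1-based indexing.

1, 4

r1 -> 1/2·r1
  [ 1  1  -1/2   0 ]
  [ 4  4    -2  -3 ]
  [ 0  0     0  -2 ]
r2 -> r2 − 4·r1
  [ 1  1  -1/2   0 ]
  [ 0  0     0  -3 ]
  [ 0  0     0  -2 ]
r2 -> -1/3·r2
  [ 1  1  -1/2   0 ]
  [ 0  0     0   1 ]
  [ 0  0     0  -2 ]
r3 -> r3 + 2·r2
  [ 1  1  -1/2  0 ]
  [ 0  0     0  1 ]
  [ 0  0     0  0 ]
Pivot columns are the columns containing a leading 1.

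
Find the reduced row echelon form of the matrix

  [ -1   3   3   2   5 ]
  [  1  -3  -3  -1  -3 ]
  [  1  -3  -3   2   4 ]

[[1, -3, -3, 0, 0], [0, 0, 0, 1, 0], [0, 0, 0, 0, 1]]

r1 → -1·r1
r2 → r2 − r1
r3 → r3 − r1
r3 → r3 − 4·r2
r2 → r2 − 2·r3
r1 → r1 + 5·r3
r1 → r1 + 2·r2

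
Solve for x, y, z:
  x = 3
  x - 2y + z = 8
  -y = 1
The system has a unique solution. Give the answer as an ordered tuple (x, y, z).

(3, -1, 3)

Form the augmented matrix and row-reduce:
  [ 1   0  0  |  3 ]
  [ 1  -2  1  |  8 ]
  [ 0  -1  0  |  1 ]
ρ2 -> ρ2 − ρ1
  [ 1   0  0  |  3 ]
  [ 0  -2  1  |  5 ]
  [ 0  -1  0  |  1 ]
ρ2 -> -1/2·ρ2
  [ 1   0     0  |     3 ]
  [ 0   1  -1/2  |  -5/2 ]
  [ 0  -1     0  |     1 ]
ρ3 -> ρ3 + ρ2
  [ 1  0     0  |     3 ]
  [ 0  1  -1/2  |  -5/2 ]
  [ 0  0  -1/2  |  -3/2 ]
ρ3 -> -2·ρ3
  [ 1  0     0  |     3 ]
  [ 0  1  -1/2  |  -5/2 ]
  [ 0  0     1  |     3 ]
ρ2 -> ρ2 + 1/2·ρ3
  [ 1  0  0  |   3 ]
  [ 0  1  0  |  -1 ]
  [ 0  0  1  |   3 ]
Reading off the last column: x = 3, y = -1, z = 3.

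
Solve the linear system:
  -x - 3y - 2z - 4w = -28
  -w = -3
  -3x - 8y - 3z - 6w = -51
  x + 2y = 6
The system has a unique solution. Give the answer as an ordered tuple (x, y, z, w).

(6, 0, 5, 3)

Form the augmented matrix and row-reduce:
  [ -1  -3  -2  -4  |  -28 ]
  [  0   0   0  -1  |   -3 ]
  [ -3  -8  -3  -6  |  -51 ]
  [  1   2   0   0  |    6 ]
R1 := -1·R1
  [  1   3   2   4  |   28 ]
  [  0   0   0  -1  |   -3 ]
  [ -3  -8  -3  -6  |  -51 ]
  [  1   2   0   0  |    6 ]
R3 := R3 + 3·R1
  [ 1  3  2   4  |  28 ]
  [ 0  0  0  -1  |  -3 ]
  [ 0  1  3   6  |  33 ]
  [ 1  2  0   0  |   6 ]
R4 := R4 − R1
  [ 1   3   2   4  |   28 ]
  [ 0   0   0  -1  |   -3 ]
  [ 0   1   3   6  |   33 ]
  [ 0  -1  -2  -4  |  -22 ]
R2 ↔ R3
  [ 1   3   2   4  |   28 ]
  [ 0   1   3   6  |   33 ]
  [ 0   0   0  -1  |   -3 ]
  [ 0  -1  -2  -4  |  -22 ]
R4 := R4 + R2
  [ 1  3  2   4  |  28 ]
  [ 0  1  3   6  |  33 ]
  [ 0  0  0  -1  |  -3 ]
  [ 0  0  1   2  |  11 ]
R3 ↔ R4
  [ 1  3  2   4  |  28 ]
  [ 0  1  3   6  |  33 ]
  [ 0  0  1   2  |  11 ]
  [ 0  0  0  -1  |  -3 ]
R4 := -1·R4
  [ 1  3  2  4  |  28 ]
  [ 0  1  3  6  |  33 ]
  [ 0  0  1  2  |  11 ]
  [ 0  0  0  1  |   3 ]
R3 := R3 − 2·R4
  [ 1  3  2  4  |  28 ]
  [ 0  1  3  6  |  33 ]
  [ 0  0  1  0  |   5 ]
  [ 0  0  0  1  |   3 ]
R2 := R2 − 6·R4
  [ 1  3  2  4  |  28 ]
  [ 0  1  3  0  |  15 ]
  [ 0  0  1  0  |   5 ]
  [ 0  0  0  1  |   3 ]
R1 := R1 − 4·R4
  [ 1  3  2  0  |  16 ]
  [ 0  1  3  0  |  15 ]
  [ 0  0  1  0  |   5 ]
  [ 0  0  0  1  |   3 ]
R2 := R2 − 3·R3
  [ 1  3  2  0  |  16 ]
  [ 0  1  0  0  |   0 ]
  [ 0  0  1  0  |   5 ]
  [ 0  0  0  1  |   3 ]
R1 := R1 − 2·R3
  [ 1  3  0  0  |  6 ]
  [ 0  1  0  0  |  0 ]
  [ 0  0  1  0  |  5 ]
  [ 0  0  0  1  |  3 ]
R1 := R1 − 3·R2
  [ 1  0  0  0  |  6 ]
  [ 0  1  0  0  |  0 ]
  [ 0  0  1  0  |  5 ]
  [ 0  0  0  1  |  3 ]
Reading off the last column: x = 6, y = 0, z = 5, w = 3.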